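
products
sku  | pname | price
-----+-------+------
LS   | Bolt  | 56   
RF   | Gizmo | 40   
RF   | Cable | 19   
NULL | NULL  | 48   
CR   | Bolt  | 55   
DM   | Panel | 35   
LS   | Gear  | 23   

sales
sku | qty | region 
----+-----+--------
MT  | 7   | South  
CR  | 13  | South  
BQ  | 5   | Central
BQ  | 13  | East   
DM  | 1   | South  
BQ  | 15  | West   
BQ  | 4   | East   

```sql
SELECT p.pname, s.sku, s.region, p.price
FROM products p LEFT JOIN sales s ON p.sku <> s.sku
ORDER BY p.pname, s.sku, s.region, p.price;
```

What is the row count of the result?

41

LEFT JOIN keeps every row from `products`; unmatched rows get NULL for `sales`'s columns.
Matching on p.sku <> s.sku. A NULL in a compared column never satisfies the condition.
- p[0] sku=LS → 7 match(es) in s → 7 row(s).
- p[1] sku=RF → 7 match(es) in s → 7 row(s).
- p[2] sku=RF → 7 match(es) in s → 7 row(s).
- p[3] sku=NULL → no match; kept with NULLs on the s side.
- p[4] sku=CR → 6 match(es) in s → 6 row(s).
- p[5] sku=DM → 6 match(es) in s → 6 row(s).
- p[6] sku=LS → 7 match(es) in s → 7 row(s).
Total: 40 matched + 1 padded = 41 rows.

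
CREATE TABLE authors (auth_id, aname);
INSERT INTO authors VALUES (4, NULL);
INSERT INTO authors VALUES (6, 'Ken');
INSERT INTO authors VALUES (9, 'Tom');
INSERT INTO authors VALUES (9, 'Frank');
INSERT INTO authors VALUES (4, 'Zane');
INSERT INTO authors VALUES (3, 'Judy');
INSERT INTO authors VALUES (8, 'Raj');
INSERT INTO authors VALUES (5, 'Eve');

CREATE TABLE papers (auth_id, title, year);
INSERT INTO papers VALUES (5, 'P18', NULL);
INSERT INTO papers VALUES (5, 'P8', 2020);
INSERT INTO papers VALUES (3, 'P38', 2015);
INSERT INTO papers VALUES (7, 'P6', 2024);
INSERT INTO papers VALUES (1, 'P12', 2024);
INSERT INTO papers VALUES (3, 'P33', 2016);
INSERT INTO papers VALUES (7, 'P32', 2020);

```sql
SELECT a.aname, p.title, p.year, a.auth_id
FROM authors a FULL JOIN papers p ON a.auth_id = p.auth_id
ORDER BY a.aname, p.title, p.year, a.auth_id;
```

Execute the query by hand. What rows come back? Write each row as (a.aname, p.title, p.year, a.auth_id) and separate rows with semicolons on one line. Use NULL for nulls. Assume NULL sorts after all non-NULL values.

(Eve, P18, NULL, 5); (Eve, P8, 2020, 5); (Frank, NULL, NULL, 9); (Judy, P33, 2016, 3); (Judy, P38, 2015, 3); (Ken, NULL, NULL, 6); (Raj, NULL, NULL, 8); (Tom, NULL, NULL, 9); (Zane, NULL, NULL, 4); (NULL, P12, 2024, NULL); (NULL, P32, 2020, NULL); (NULL, P6, 2024, NULL); (NULL, NULL, NULL, 4)

FULL OUTER JOIN keeps every row from both sides; unmatched rows get NULL for the other side's columns.
Matching on a.auth_id = p.auth_id.
- a (auth_id=4) has no partner → padded with NULL.
- a (auth_id=6) has no partner → padded with NULL.
- a (auth_id=9) has no partner → padded with NULL.
- a (auth_id=9) has no partner → padded with NULL.
- a (auth_id=4) has no partner → padded with NULL.
- a (auth_id=3) pairs with 2 row(s) of p.
- a (auth_id=8) has no partner → padded with NULL.
- a (auth_id=5) pairs with 2 row(s) of p.
- 3 p row(s) had no a match → kept, a columns NULL.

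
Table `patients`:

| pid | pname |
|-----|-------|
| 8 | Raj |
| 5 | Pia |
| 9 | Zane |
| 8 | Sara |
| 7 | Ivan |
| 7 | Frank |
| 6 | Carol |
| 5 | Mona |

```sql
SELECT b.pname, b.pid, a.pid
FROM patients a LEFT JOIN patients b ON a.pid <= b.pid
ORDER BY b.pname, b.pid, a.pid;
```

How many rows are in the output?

LEFT JOIN keeps every row from `patients a`; unmatched rows get NULL for `patients b`'s columns.
Matching on a.pid <= b.pid.
Matched pairs: 39; unmatched a rows kept: 0.
Total: 39 rows.

39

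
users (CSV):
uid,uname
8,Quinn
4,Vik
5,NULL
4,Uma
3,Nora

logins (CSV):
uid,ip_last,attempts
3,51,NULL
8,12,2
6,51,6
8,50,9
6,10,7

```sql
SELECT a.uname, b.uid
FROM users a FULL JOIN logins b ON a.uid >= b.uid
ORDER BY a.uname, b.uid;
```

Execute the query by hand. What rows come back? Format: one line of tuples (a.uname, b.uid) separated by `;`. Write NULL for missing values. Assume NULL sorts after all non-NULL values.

FULL OUTER JOIN keeps every row from both sides; unmatched rows get NULL for the other side's columns.
Matching on a.uid >= b.uid.
- a row (uid=8): matches 5 b row(s) → 5 output row(s).
- a row (uid=4): matches 1 b row(s) → 1 output row(s).
- a row (uid=5): matches 1 b row(s) → 1 output row(s).
- a row (uid=4): matches 1 b row(s) → 1 output row(s).
- a row (uid=3): matches 1 b row(s) → 1 output row(s).
After projecting and ordering:
a.uname | b.uid
Nora | 3
Quinn | 3
Quinn | 6
Quinn | 6
Quinn | 8
Quinn | 8
Uma | 3
Vik | 3
NULL | 3

(Nora, 3); (Quinn, 3); (Quinn, 6); (Quinn, 6); (Quinn, 8); (Quinn, 8); (Uma, 3); (Vik, 3); (NULL, 3)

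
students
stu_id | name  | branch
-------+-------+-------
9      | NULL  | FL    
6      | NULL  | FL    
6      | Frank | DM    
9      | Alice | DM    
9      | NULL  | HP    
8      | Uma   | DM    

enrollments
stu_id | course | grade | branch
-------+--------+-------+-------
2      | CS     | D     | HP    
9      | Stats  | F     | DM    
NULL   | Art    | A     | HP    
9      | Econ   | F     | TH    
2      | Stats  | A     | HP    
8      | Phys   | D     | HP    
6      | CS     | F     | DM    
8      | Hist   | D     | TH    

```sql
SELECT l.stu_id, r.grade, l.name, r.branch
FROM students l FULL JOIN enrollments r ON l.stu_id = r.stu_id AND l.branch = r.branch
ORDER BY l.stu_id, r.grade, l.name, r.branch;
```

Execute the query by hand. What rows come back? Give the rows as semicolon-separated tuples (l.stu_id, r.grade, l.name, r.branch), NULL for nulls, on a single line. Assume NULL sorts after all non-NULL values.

FULL OUTER JOIN keeps every row from both sides; unmatched rows get NULL for the other side's columns.
Matching on l.stu_id = r.stu_id AND l.branch = r.branch. A NULL in a compared column never satisfies the condition.
- l (stu_id=9, branch=FL) has no partner → padded with NULL.
- l (stu_id=6, branch=FL) has no partner → padded with NULL.
- l (stu_id=6, branch=DM) pairs with 1 row(s) of r.
- l (stu_id=9, branch=DM) pairs with 1 row(s) of r.
- l (stu_id=9, branch=HP) has no partner → padded with NULL.
- l (stu_id=8, branch=DM) has no partner → padded with NULL.
- plus 6 unmatched r row(s), each kept with NULL l columns.

(6, F, Frank, DM); (6, NULL, NULL, NULL); (8, NULL, Uma, NULL); (9, F, Alice, DM); (9, NULL, NULL, NULL); (9, NULL, NULL, NULL); (NULL, A, NULL, HP); (NULL, A, NULL, HP); (NULL, D, NULL, HP); (NULL, D, NULL, HP); (NULL, D, NULL, TH); (NULL, F, NULL, TH)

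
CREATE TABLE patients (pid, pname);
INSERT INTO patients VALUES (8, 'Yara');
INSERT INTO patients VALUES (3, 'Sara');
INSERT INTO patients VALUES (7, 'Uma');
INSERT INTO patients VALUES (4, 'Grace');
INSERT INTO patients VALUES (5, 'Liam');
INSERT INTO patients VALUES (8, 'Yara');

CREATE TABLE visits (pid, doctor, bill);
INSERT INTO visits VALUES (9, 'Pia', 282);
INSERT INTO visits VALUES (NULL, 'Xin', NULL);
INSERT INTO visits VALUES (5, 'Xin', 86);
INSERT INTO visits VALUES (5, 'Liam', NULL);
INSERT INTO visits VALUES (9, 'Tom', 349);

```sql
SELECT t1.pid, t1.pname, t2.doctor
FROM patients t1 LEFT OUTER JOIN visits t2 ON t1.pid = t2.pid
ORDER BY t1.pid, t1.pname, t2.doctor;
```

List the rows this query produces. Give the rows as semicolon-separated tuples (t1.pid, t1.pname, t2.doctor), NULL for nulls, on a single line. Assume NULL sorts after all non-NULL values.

(3, Sara, NULL); (4, Grace, NULL); (5, Liam, Liam); (5, Liam, Xin); (7, Uma, NULL); (8, Yara, NULL); (8, Yara, NULL)

LEFT JOIN keeps every row from `patients`; unmatched rows get NULL for `visits`'s columns.
Matching on t1.pid = t2.pid. A NULL in a compared column never satisfies the condition.
Matched pairs: 2; unmatched t1 rows kept: 5.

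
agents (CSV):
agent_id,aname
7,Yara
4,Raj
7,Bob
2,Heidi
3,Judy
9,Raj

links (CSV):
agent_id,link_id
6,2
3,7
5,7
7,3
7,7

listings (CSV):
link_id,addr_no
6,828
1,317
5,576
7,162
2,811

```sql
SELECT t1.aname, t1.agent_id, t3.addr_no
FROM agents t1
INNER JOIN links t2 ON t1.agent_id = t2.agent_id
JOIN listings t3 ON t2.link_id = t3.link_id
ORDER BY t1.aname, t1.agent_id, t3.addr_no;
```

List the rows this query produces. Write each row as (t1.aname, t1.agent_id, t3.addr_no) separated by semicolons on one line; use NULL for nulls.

Joins associate left-to-right: agents INNER JOIN links on agent_id gives 5 intermediate row(s).
Then INNER JOIN `listings t3` on link_id: keep only rows whose t2.link_id appears in t3.

(Bob, 7, 162); (Judy, 3, 162); (Yara, 7, 162)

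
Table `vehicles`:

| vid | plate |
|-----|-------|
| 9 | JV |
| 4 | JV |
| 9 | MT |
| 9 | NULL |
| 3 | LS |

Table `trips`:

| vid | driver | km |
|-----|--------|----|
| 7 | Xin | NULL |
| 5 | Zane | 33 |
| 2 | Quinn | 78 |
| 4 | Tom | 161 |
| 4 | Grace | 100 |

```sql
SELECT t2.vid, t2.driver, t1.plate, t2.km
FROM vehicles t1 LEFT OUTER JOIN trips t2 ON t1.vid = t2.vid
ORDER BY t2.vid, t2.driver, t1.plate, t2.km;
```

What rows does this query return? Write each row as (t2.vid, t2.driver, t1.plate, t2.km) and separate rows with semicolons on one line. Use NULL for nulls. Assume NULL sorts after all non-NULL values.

LEFT JOIN keeps every row from `vehicles`; unmatched rows get NULL for `trips`'s columns.
Matching on t1.vid = t2.vid.
- vid=9: no t2 row matches, row kept with t2 columns NULL.
- vid=4: 2 matching t2 row(s), so 2 row(s) emitted.
- vid=9: no t2 row matches, row kept with t2 columns NULL.
- vid=9: no t2 row matches, row kept with t2 columns NULL.
- vid=3: no t2 row matches, row kept with t2 columns NULL.
After projecting and ordering:
t2.vid | t2.driver | t1.plate | t2.km
4 | Grace | JV | 100
4 | Tom | JV | 161
NULL | NULL | JV | NULL
NULL | NULL | LS | NULL
NULL | NULL | MT | NULL
NULL | NULL | NULL | NULL

(4, Grace, JV, 100); (4, Tom, JV, 161); (NULL, NULL, JV, NULL); (NULL, NULL, LS, NULL); (NULL, NULL, MT, NULL); (NULL, NULL, NULL, NULL)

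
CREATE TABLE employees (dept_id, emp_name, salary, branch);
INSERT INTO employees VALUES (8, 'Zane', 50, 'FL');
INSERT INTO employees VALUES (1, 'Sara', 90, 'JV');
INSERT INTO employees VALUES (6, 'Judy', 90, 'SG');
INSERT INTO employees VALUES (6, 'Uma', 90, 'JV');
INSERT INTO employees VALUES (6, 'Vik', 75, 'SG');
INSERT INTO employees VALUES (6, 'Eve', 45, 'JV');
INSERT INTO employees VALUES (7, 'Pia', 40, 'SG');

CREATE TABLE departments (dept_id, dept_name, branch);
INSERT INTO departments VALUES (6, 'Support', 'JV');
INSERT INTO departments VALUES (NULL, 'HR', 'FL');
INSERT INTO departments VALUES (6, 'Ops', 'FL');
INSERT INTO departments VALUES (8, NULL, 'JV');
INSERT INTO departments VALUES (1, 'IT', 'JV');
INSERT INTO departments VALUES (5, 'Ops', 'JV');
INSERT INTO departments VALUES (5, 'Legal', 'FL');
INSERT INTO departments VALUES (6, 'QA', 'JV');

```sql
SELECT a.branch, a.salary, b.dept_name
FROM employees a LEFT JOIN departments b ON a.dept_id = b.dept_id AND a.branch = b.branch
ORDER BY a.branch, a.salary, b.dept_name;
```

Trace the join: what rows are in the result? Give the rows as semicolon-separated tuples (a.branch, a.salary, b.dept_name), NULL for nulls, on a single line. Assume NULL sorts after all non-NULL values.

LEFT JOIN keeps every row from `employees`; unmatched rows get NULL for `departments`'s columns.
Matching on a.dept_id = b.dept_id AND a.branch = b.branch. A NULL in a compared column never satisfies the condition.
Matched pairs: 5; unmatched a rows kept: 4.

(FL, 50, NULL); (JV, 45, QA); (JV, 45, Support); (JV, 90, IT); (JV, 90, QA); (JV, 90, Support); (SG, 40, NULL); (SG, 75, NULL); (SG, 90, NULL)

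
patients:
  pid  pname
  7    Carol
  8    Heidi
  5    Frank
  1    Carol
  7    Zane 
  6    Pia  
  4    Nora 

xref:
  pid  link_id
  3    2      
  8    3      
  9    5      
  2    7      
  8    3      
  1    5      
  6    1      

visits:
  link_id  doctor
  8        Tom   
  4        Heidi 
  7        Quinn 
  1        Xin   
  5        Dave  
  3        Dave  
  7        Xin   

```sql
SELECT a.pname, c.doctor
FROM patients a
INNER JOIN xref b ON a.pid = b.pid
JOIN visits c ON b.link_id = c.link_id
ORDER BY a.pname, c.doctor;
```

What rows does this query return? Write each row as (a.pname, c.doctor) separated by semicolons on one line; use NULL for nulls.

Step 1 — a INNER JOIN b on pid → 4 row(s).
Then INNER JOIN `visits c` on link_id: keep only rows whose b.link_id appears in c.

(Carol, Dave); (Heidi, Dave); (Heidi, Dave); (Pia, Xin)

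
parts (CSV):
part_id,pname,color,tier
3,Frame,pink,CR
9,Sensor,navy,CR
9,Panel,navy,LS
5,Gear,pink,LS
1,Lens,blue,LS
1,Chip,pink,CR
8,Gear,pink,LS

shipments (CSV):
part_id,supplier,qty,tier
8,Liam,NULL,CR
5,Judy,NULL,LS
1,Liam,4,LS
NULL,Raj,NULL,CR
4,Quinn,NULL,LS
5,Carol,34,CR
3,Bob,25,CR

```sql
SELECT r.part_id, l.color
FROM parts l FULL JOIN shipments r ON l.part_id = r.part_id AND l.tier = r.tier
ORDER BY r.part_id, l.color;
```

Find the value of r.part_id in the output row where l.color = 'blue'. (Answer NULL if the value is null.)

FULL OUTER JOIN keeps every row from both sides; unmatched rows get NULL for the other side's columns.
Matching on l.part_id = r.part_id AND l.tier = r.tier. A NULL in a compared column never satisfies the condition.
- l (part_id=3, tier=CR) pairs with 1 row(s) of r.
- l (part_id=9, tier=CR) has no partner → padded with NULL.
- l (part_id=9, tier=LS) has no partner → padded with NULL.
- l (part_id=5, tier=LS) pairs with 1 row(s) of r.
- l (part_id=1, tier=LS) pairs with 1 row(s) of r.
- l (part_id=1, tier=CR) has no partner → padded with NULL.
- l (part_id=8, tier=LS) has no partner → padded with NULL.
- plus 4 unmatched r row(s), each kept with NULL l columns.

1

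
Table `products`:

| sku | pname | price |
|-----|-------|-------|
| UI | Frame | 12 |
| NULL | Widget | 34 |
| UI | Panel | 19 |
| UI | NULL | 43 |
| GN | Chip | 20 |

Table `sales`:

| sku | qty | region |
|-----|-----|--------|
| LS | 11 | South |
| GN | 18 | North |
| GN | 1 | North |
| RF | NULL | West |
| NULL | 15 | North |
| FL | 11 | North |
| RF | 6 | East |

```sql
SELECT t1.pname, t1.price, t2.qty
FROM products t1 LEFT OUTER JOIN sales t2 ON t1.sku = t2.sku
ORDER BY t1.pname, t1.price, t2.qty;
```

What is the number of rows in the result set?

LEFT JOIN keeps every row from `products`; unmatched rows get NULL for `sales`'s columns.
Matching on t1.sku = t2.sku. A NULL in a compared column never satisfies the condition.
- sku=UI: no t2 row matches, row kept with t2 columns NULL.
- sku=NULL: no t2 row matches, row kept with t2 columns NULL.
- sku=UI: no t2 row matches, row kept with t2 columns NULL.
- sku=UI: no t2 row matches, row kept with t2 columns NULL.
- sku=GN: 2 matching t2 row(s), so 2 row(s) emitted.
Total: 2 matched + 4 padded = 6 rows.

6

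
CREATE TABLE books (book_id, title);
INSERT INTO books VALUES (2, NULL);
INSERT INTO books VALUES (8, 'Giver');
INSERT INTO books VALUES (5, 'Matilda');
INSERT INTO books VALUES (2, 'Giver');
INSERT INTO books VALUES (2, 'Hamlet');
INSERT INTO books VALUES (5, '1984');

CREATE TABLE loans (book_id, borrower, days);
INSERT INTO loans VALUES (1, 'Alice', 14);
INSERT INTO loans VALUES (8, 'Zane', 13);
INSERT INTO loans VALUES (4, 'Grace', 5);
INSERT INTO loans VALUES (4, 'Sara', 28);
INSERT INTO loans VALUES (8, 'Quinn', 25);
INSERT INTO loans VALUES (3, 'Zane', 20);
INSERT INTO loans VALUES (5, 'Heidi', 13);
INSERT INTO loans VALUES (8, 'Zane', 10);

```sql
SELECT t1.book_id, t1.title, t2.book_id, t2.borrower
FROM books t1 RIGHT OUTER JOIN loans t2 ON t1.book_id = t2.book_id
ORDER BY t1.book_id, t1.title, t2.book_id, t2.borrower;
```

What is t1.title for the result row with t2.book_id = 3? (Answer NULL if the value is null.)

RIGHT JOIN keeps every row from `loans`; unmatched rows get NULL for `books`'s columns.
Matching on t1.book_id = t2.book_id.
- book_id=2: no matching t2 row.
- book_id=8: 3 matching t2 row(s), so 3 row(s) emitted.
- book_id=5: 1 matching t2 row(s), so 1 row(s) emitted.
- book_id=2: no matching t2 row.
- book_id=2: no matching t2 row.
- book_id=5: 1 matching t2 row(s), so 1 row(s) emitted.
- plus 4 unmatched t2 row(s), each kept with NULL t1 columns.

NULL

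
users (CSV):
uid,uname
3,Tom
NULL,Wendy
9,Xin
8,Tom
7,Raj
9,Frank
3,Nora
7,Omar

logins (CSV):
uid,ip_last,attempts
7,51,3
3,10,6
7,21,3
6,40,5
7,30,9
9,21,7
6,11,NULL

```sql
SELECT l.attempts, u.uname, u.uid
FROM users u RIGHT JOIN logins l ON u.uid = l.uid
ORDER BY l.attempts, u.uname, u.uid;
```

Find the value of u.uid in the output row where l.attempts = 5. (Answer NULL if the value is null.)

NULL

RIGHT JOIN keeps every row from `logins`; unmatched rows get NULL for `users`'s columns.
Matching on u.uid = l.uid. A NULL in a compared column never satisfies the condition.
Matched pairs: 10; unmatched l rows kept: 2.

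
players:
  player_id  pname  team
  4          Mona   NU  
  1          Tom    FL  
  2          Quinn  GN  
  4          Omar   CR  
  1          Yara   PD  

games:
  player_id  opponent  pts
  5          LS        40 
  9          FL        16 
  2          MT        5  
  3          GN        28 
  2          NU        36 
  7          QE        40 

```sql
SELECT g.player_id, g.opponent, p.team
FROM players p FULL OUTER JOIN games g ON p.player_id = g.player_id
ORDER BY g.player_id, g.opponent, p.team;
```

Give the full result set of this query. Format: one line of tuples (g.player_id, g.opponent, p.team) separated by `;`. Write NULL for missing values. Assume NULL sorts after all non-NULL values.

(2, MT, GN); (2, NU, GN); (3, GN, NULL); (5, LS, NULL); (7, QE, NULL); (9, FL, NULL); (NULL, NULL, CR); (NULL, NULL, FL); (NULL, NULL, NU); (NULL, NULL, PD)

FULL OUTER JOIN keeps every row from both sides; unmatched rows get NULL for the other side's columns.
Matching on p.player_id = g.player_id.
- player_id=4: no g row matches, row kept with g columns NULL.
- player_id=1: no g row matches, row kept with g columns NULL.
- player_id=2: 2 matching g row(s), so 2 row(s) emitted.
- player_id=4: no g row matches, row kept with g columns NULL.
- player_id=1: no g row matches, row kept with g columns NULL.
- plus 4 unmatched g row(s), each kept with NULL p columns.
After projecting and ordering:
g.player_id | g.opponent | p.team
2 | MT | GN
2 | NU | GN
3 | GN | NULL
5 | LS | NULL
7 | QE | NULL
9 | FL | NULL
NULL | NULL | CR
NULL | NULL | FL
NULL | NULL | NU
NULL | NULL | PD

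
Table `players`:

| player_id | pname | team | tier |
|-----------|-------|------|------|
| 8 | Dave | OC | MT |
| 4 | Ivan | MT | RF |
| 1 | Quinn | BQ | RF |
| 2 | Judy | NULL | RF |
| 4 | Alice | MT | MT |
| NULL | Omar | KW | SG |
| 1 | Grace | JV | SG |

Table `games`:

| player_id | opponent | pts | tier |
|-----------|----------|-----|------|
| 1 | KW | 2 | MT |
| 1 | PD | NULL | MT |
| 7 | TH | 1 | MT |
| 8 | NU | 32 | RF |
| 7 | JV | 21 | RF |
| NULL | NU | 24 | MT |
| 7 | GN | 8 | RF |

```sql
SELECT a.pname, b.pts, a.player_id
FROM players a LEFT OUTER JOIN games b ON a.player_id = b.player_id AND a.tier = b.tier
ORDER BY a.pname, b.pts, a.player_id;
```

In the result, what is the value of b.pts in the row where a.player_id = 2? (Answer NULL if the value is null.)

LEFT JOIN keeps every row from `players`; unmatched rows get NULL for `games`'s columns.
Matching on a.player_id = b.player_id AND a.tier = b.tier. A NULL in a compared column never satisfies the condition.
Matched pairs: 0; unmatched a rows kept: 7.

NULL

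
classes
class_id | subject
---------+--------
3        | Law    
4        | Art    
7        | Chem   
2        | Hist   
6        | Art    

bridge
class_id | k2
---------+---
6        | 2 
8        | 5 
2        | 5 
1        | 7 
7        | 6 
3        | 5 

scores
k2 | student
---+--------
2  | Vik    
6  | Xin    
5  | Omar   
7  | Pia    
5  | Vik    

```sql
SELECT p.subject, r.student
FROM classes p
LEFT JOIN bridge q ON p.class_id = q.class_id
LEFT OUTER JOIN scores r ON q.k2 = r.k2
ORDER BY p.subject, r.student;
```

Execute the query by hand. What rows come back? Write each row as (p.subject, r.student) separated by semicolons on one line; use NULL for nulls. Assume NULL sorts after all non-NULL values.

(Art, Vik); (Art, NULL); (Chem, Xin); (Hist, Omar); (Hist, Vik); (Law, Omar); (Law, Vik)

Evaluate left to right. First `classes p LEFT JOIN bridge q` on class_id: 5 row(s).
Then LEFT JOIN `scores r` on k2: each of those 5 rows is kept; rows whose q.k2 has no match in r get NULL for r's columns.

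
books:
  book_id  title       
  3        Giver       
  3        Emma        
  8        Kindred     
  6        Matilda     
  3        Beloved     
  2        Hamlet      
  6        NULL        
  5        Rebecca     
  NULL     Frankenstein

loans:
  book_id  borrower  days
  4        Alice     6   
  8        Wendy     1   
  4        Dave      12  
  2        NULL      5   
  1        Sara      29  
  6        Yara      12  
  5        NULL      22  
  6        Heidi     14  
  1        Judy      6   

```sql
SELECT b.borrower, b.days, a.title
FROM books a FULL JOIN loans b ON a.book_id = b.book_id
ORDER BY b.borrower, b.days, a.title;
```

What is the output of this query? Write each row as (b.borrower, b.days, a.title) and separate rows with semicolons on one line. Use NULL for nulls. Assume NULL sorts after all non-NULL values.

(Alice, 6, NULL); (Dave, 12, NULL); (Heidi, 14, Matilda); (Heidi, 14, NULL); (Judy, 6, NULL); (Sara, 29, NULL); (Wendy, 1, Kindred); (Yara, 12, Matilda); (Yara, 12, NULL); (NULL, 5, Hamlet); (NULL, 22, Rebecca); (NULL, NULL, Beloved); (NULL, NULL, Emma); (NULL, NULL, Frankenstein); (NULL, NULL, Giver)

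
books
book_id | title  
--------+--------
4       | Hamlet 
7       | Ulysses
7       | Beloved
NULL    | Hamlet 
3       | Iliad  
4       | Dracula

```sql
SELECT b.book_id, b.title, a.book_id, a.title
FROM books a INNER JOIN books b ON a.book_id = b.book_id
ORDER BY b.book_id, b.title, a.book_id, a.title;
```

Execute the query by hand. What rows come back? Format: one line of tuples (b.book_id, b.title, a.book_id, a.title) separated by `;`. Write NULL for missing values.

(3, Iliad, 3, Iliad); (4, Dracula, 4, Dracula); (4, Dracula, 4, Hamlet); (4, Hamlet, 4, Dracula); (4, Hamlet, 4, Hamlet); (7, Beloved, 7, Beloved); (7, Beloved, 7, Ulysses); (7, Ulysses, 7, Beloved); (7, Ulysses, 7, Ulysses)

INNER JOIN keeps only pairs where the ON condition holds.
Matching on a.book_id = b.book_id. A NULL in a compared column never satisfies the condition.
- a (book_id=4) pairs with 2 row(s) of b.
- a (book_id=7) pairs with 2 row(s) of b.
- a (book_id=7) pairs with 2 row(s) of b.
- a (book_id=NULL) has no partner → excluded.
- a (book_id=3) pairs with 1 row(s) of b.
- a (book_id=4) pairs with 2 row(s) of b.
After projecting and ordering:
b.book_id | b.title | a.book_id | a.title
3 | Iliad | 3 | Iliad
4 | Dracula | 4 | Dracula
4 | Dracula | 4 | Hamlet
4 | Hamlet | 4 | Dracula
4 | Hamlet | 4 | Hamlet
7 | Beloved | 7 | Beloved
7 | Beloved | 7 | Ulysses
7 | Ulysses | 7 | Beloved
7 | Ulysses | 7 | Ulysses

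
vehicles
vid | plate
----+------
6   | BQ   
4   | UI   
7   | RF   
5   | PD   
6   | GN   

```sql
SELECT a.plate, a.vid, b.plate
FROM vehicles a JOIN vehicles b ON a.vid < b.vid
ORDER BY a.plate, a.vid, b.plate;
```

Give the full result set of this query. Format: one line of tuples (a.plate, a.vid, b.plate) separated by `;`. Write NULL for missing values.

INNER JOIN keeps only pairs where the ON condition holds.
Matching on a.vid < b.vid.
- vid=6: 1 matching b row(s), so 1 row(s) emitted.
- vid=4: 4 matching b row(s), so 4 row(s) emitted.
- vid=7: no matching b row, dropped.
- vid=5: 3 matching b row(s), so 3 row(s) emitted.
- vid=6: 1 matching b row(s), so 1 row(s) emitted.
After projecting and ordering:
a.plate | a.vid | b.plate
BQ | 6 | RF
GN | 6 | RF
PD | 5 | BQ
PD | 5 | GN
PD | 5 | RF
UI | 4 | BQ
UI | 4 | GN
UI | 4 | PD
UI | 4 | RF

(BQ, 6, RF); (GN, 6, RF); (PD, 5, BQ); (PD, 5, GN); (PD, 5, RF); (UI, 4, BQ); (UI, 4, GN); (UI, 4, PD); (UI, 4, RF)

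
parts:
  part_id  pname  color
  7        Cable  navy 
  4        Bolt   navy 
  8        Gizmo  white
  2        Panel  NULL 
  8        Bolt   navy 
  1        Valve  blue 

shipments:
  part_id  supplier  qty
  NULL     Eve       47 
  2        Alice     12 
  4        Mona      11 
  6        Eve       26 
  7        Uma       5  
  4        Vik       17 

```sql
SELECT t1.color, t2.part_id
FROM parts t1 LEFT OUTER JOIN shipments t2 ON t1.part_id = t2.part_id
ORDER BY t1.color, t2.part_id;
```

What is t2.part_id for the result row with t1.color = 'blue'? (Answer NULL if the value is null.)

LEFT JOIN keeps every row from `parts`; unmatched rows get NULL for `shipments`'s columns.
Matching on t1.part_id = t2.part_id. A NULL in a compared column never satisfies the condition.
- part_id=7: 1 matching t2 row(s), so 1 row(s) emitted.
- part_id=4: 2 matching t2 row(s), so 2 row(s) emitted.
- part_id=8: no t2 row matches, row kept with t2 columns NULL.
- part_id=2: 1 matching t2 row(s), so 1 row(s) emitted.
- part_id=8: no t2 row matches, row kept with t2 columns NULL.
- part_id=1: no t2 row matches, row kept with t2 columns NULL.

NULL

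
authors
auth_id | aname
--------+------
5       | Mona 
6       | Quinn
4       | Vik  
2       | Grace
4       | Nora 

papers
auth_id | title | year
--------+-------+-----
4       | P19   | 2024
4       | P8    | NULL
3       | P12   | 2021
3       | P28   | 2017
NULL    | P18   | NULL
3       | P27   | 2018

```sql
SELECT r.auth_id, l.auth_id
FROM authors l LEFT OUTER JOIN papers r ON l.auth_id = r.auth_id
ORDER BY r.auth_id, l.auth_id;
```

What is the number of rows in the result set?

7

LEFT JOIN keeps every row from `authors`; unmatched rows get NULL for `papers`'s columns.
Matching on l.auth_id = r.auth_id. A NULL in a compared column never satisfies the condition.
- l[0] auth_id=5 → no match; kept with NULLs on the r side.
- l[1] auth_id=6 → no match; kept with NULLs on the r side.
- l[2] auth_id=4 → 2 match(es) in r → 2 row(s).
- l[3] auth_id=2 → no match; kept with NULLs on the r side.
- l[4] auth_id=4 → 2 match(es) in r → 2 row(s).
Total: 4 matched + 3 padded = 7 rows.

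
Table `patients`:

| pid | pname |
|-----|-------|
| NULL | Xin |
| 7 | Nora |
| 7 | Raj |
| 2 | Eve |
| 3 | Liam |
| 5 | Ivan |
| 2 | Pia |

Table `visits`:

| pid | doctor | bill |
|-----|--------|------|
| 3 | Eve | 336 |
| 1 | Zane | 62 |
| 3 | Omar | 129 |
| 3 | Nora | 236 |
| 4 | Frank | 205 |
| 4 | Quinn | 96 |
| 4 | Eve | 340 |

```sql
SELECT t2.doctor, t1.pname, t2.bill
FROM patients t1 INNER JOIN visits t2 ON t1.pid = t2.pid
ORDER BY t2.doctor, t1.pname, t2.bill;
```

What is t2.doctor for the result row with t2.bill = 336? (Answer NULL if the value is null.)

Eve

INNER JOIN keeps only pairs where the ON condition holds.
Matching on t1.pid = t2.pid. A NULL in a compared column never satisfies the condition.
- t1 (pid=NULL) has no partner → excluded.
- t1 (pid=7) has no partner → excluded.
- t1 (pid=7) has no partner → excluded.
- t1 (pid=2) has no partner → excluded.
- t1 (pid=3) pairs with 3 row(s) of t2.
- t1 (pid=5) has no partner → excluded.
- t1 (pid=2) has no partner → excluded.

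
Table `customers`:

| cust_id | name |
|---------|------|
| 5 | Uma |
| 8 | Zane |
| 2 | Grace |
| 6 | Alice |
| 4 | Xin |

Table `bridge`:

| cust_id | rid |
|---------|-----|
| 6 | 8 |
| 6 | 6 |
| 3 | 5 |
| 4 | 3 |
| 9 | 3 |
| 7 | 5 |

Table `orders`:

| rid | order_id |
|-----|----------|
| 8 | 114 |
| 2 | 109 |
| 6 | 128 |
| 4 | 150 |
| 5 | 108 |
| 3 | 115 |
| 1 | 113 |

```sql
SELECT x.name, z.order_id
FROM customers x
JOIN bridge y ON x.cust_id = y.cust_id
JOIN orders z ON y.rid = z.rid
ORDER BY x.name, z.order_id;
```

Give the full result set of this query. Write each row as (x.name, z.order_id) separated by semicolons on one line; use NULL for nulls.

Evaluate left to right. First `customers x INNER JOIN bridge y` on cust_id: 3 row(s).
Then INNER JOIN `orders z` on rid: keep only rows whose y.rid appears in z.

(Alice, 114); (Alice, 128); (Xin, 115)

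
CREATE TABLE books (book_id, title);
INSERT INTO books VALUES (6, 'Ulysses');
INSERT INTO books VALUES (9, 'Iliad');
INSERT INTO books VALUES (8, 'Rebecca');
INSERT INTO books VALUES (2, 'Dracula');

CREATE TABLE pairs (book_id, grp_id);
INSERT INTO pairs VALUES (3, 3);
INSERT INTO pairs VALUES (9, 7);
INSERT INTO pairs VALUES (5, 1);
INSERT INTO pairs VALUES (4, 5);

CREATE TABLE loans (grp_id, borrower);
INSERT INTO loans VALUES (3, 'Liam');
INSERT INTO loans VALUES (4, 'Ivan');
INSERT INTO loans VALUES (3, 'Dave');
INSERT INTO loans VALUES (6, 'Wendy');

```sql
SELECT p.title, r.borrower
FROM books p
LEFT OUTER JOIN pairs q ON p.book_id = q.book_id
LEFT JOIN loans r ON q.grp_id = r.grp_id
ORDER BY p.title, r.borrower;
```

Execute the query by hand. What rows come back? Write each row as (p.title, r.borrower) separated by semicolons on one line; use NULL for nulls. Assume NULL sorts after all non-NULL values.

Evaluate left to right. First `books p LEFT JOIN pairs q` on book_id: 4 row(s).
Then LEFT JOIN `loans r` on grp_id: each of those 4 rows is kept; rows whose q.grp_id has no match in r get NULL for r's columns.

(Dracula, NULL); (Iliad, NULL); (Rebecca, NULL); (Ulysses, NULL)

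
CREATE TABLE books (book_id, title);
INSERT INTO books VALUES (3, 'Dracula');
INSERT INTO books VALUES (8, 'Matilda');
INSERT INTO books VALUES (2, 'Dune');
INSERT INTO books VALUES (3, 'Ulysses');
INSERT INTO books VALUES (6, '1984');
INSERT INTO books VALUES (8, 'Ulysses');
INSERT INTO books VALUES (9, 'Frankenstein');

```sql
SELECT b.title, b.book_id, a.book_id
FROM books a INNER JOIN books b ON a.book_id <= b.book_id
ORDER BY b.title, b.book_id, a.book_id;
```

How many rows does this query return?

30

INNER JOIN keeps only pairs where the ON condition holds.
Matching on a.book_id <= b.book_id.
- a (book_id=3) pairs with 6 row(s) of b.
- a (book_id=8) pairs with 3 row(s) of b.
- a (book_id=2) pairs with 7 row(s) of b.
- a (book_id=3) pairs with 6 row(s) of b.
- a (book_id=6) pairs with 4 row(s) of b.
- a (book_id=8) pairs with 3 row(s) of b.
- a (book_id=9) pairs with 1 row(s) of b.
Total: 30 rows.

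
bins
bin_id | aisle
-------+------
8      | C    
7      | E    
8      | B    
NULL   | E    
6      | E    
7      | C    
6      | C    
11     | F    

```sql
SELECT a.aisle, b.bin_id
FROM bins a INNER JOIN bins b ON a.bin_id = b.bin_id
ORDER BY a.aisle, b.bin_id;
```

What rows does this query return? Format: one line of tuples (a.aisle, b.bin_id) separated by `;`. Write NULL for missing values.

(B, 8); (B, 8); (C, 6); (C, 6); (C, 7); (C, 7); (C, 8); (C, 8); (E, 6); (E, 6); (E, 7); (E, 7); (F, 11)

INNER JOIN keeps only pairs where the ON condition holds.
Matching on a.bin_id = b.bin_id. A NULL in a compared column never satisfies the condition.
Matched pairs: 13.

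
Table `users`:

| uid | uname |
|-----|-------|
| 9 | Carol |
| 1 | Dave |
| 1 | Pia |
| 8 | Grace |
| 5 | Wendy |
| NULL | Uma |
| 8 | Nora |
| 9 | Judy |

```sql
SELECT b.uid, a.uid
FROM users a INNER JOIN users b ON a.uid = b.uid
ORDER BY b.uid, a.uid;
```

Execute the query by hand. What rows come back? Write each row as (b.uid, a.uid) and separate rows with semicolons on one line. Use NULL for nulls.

(1, 1); (1, 1); (1, 1); (1, 1); (5, 5); (8, 8); (8, 8); (8, 8); (8, 8); (9, 9); (9, 9); (9, 9); (9, 9)

INNER JOIN keeps only pairs where the ON condition holds.
Matching on a.uid = b.uid. A NULL in a compared column never satisfies the condition.
Matched pairs: 13.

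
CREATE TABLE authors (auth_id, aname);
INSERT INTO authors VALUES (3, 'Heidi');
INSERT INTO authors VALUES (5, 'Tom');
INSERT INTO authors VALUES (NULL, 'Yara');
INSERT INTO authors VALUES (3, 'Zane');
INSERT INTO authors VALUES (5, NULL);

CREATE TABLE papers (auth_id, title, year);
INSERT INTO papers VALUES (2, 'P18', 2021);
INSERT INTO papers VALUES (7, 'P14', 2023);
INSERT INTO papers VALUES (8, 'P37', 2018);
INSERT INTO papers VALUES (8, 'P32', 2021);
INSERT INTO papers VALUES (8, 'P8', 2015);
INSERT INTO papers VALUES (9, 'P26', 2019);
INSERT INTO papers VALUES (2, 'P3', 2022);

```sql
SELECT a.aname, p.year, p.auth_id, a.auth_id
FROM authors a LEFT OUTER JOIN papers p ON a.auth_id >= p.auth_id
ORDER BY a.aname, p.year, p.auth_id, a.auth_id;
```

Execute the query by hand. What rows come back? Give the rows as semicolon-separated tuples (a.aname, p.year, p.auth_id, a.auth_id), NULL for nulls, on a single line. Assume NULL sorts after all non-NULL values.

LEFT JOIN keeps every row from `authors`; unmatched rows get NULL for `papers`'s columns.
Matching on a.auth_id >= p.auth_id. A NULL in a compared column never satisfies the condition.
- a row (auth_id=3): matches 2 p row(s) → 2 output row(s).
- a row (auth_id=5): matches 2 p row(s) → 2 output row(s).
- a row (auth_id=NULL): no match → kept, p columns NULL.
- a row (auth_id=3): matches 2 p row(s) → 2 output row(s).
- a row (auth_id=5): matches 2 p row(s) → 2 output row(s).
After projecting and ordering:
a.aname | p.year | p.auth_id | a.auth_id
Heidi | 2021 | 2 | 3
Heidi | 2022 | 2 | 3
Tom | 2021 | 2 | 5
Tom | 2022 | 2 | 5
Yara | NULL | NULL | NULL
Zane | 2021 | 2 | 3
Zane | 2022 | 2 | 3
NULL | 2021 | 2 | 5
NULL | 2022 | 2 | 5

(Heidi, 2021, 2, 3); (Heidi, 2022, 2, 3); (Tom, 2021, 2, 5); (Tom, 2022, 2, 5); (Yara, NULL, NULL, NULL); (Zane, 2021, 2, 3); (Zane, 2022, 2, 3); (NULL, 2021, 2, 5); (NULL, 2022, 2, 5)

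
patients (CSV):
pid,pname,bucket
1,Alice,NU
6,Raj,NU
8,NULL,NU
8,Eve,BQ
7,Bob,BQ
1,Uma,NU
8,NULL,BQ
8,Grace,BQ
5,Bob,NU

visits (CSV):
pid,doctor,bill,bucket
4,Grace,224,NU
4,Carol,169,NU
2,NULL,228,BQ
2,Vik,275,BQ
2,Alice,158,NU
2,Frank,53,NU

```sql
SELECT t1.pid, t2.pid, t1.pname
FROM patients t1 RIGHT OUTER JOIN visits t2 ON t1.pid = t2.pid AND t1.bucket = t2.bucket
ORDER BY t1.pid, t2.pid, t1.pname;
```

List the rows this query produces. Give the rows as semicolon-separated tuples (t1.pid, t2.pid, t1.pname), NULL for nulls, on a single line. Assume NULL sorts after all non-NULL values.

(NULL, 2, NULL); (NULL, 2, NULL); (NULL, 2, NULL); (NULL, 2, NULL); (NULL, 4, NULL); (NULL, 4, NULL)

RIGHT JOIN keeps every row from `visits`; unmatched rows get NULL for `patients`'s columns.
Matching on t1.pid = t2.pid AND t1.bucket = t2.bucket.
- t1[0] pid=1, bucket=NU → no match.
- t1[1] pid=6, bucket=NU → no match.
- t1[2] pid=8, bucket=NU → no match.
- t1[3] pid=8, bucket=BQ → no match.
- t1[4] pid=7, bucket=BQ → no match.
- t1[5] pid=1, bucket=NU → no match.
- t1[6] pid=8, bucket=BQ → no match.
- t1[7] pid=8, bucket=BQ → no match.
- t1[8] pid=5, bucket=NU → no match.
- 6 row(s) from t2 found no t1 partner → padded with NULL.
After projecting and ordering:
t1.pid | t2.pid | t1.pname
NULL | 2 | NULL
NULL | 2 | NULL
NULL | 2 | NULL
NULL | 2 | NULL
NULL | 4 | NULL
NULL | 4 | NULL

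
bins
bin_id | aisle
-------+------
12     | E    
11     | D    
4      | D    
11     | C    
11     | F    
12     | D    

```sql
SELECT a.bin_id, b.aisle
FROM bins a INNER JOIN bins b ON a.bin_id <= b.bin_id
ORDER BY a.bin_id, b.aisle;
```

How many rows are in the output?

INNER JOIN keeps only pairs where the ON condition holds.
Matching on a.bin_id <= b.bin_id.
- bin_id=12: 2 matching b row(s), so 2 row(s) emitted.
- bin_id=11: 5 matching b row(s), so 5 row(s) emitted.
- bin_id=4: 6 matching b row(s), so 6 row(s) emitted.
- bin_id=11: 5 matching b row(s), so 5 row(s) emitted.
- bin_id=11: 5 matching b row(s), so 5 row(s) emitted.
- bin_id=12: 2 matching b row(s), so 2 row(s) emitted.
Total: 25 rows.

25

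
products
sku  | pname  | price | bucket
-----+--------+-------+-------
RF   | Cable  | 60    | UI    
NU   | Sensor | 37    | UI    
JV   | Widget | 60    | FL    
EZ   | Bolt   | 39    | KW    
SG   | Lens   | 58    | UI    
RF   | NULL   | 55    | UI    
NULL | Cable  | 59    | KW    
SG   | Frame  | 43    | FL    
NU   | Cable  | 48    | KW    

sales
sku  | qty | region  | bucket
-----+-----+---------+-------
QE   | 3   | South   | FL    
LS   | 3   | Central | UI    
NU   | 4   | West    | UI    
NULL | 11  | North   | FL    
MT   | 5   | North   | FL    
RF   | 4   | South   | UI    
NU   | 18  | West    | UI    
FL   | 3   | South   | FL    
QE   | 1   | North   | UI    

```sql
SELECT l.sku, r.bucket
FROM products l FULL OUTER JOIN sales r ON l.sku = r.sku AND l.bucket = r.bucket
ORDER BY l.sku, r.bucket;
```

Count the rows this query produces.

16

FULL OUTER JOIN keeps every row from both sides; unmatched rows get NULL for the other side's columns.
Matching on l.sku = r.sku AND l.bucket = r.bucket. A NULL in a compared column never satisfies the condition.
- l row (sku=RF, bucket=UI): matches 1 r row(s) → 1 output row(s).
- l row (sku=NU, bucket=UI): matches 2 r row(s) → 2 output row(s).
- l row (sku=JV, bucket=FL): no match → kept, r columns NULL.
- l row (sku=EZ, bucket=KW): no match → kept, r columns NULL.
- l row (sku=SG, bucket=UI): no match → kept, r columns NULL.
- l row (sku=RF, bucket=UI): matches 1 r row(s) → 1 output row(s).
- l row (sku=NULL, bucket=KW): no match → kept, r columns NULL.
- l row (sku=SG, bucket=FL): no match → kept, r columns NULL.
- l row (sku=NU, bucket=KW): no match → kept, r columns NULL.
- 6 r row(s) had no l match → kept, l columns NULL.
Total: 4 matched + 12 padded = 16 rows.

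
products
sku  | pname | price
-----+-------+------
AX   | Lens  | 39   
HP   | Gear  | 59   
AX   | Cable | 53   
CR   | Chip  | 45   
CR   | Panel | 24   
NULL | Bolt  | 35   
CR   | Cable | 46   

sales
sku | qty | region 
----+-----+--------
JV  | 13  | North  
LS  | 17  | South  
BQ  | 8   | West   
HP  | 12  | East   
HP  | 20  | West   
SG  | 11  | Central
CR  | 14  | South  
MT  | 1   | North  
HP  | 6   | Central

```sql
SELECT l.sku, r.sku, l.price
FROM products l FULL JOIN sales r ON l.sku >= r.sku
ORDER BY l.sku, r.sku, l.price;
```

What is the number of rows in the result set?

18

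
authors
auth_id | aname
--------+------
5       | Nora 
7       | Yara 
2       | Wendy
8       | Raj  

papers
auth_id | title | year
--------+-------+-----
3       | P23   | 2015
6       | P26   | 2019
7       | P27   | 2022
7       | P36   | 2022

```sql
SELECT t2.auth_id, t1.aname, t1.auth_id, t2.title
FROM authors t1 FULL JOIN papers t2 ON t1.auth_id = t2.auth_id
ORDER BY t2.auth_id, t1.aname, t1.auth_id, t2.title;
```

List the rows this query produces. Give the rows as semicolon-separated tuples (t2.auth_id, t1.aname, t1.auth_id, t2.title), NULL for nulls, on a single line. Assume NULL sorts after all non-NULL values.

(3, NULL, NULL, P23); (6, NULL, NULL, P26); (7, Yara, 7, P27); (7, Yara, 7, P36); (NULL, Nora, 5, NULL); (NULL, Raj, 8, NULL); (NULL, Wendy, 2, NULL)

FULL OUTER JOIN keeps every row from both sides; unmatched rows get NULL for the other side's columns.
Matching on t1.auth_id = t2.auth_id.
- t1[0] auth_id=5 → no match; kept with NULLs on the t2 side.
- t1[1] auth_id=7 → 2 match(es) in t2 → 2 row(s).
- t1[2] auth_id=2 → no match; kept with NULLs on the t2 side.
- t1[3] auth_id=8 → no match; kept with NULLs on the t2 side.
- plus 2 unmatched t2 row(s), each kept with NULL t1 columns.
After projecting and ordering:
t2.auth_id | t1.aname | t1.auth_id | t2.title
3 | NULL | NULL | P23
6 | NULL | NULL | P26
7 | Yara | 7 | P27
7 | Yara | 7 | P36
NULL | Nora | 5 | NULL
NULL | Raj | 8 | NULL
NULL | Wendy | 2 | NULL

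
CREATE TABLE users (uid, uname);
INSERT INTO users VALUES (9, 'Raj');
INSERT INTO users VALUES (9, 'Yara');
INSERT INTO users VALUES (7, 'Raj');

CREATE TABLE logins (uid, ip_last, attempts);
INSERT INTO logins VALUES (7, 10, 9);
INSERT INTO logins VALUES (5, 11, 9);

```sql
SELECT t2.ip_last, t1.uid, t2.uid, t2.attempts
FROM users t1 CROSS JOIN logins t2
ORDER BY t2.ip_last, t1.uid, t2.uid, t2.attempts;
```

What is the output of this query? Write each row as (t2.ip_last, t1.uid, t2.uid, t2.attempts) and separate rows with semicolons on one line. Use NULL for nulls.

(10, 7, 7, 9); (10, 9, 7, 9); (10, 9, 7, 9); (11, 7, 5, 9); (11, 9, 5, 9); (11, 9, 5, 9)

CROSS JOIN pairs every row of `users` with every row of `logins`: 3 × 2 = 6 rows.
After projecting and ordering:
t2.ip_last | t1.uid | t2.uid | t2.attempts
10 | 7 | 7 | 9
10 | 9 | 7 | 9
10 | 9 | 7 | 9
11 | 7 | 5 | 9
11 | 9 | 5 | 9
11 | 9 | 5 | 9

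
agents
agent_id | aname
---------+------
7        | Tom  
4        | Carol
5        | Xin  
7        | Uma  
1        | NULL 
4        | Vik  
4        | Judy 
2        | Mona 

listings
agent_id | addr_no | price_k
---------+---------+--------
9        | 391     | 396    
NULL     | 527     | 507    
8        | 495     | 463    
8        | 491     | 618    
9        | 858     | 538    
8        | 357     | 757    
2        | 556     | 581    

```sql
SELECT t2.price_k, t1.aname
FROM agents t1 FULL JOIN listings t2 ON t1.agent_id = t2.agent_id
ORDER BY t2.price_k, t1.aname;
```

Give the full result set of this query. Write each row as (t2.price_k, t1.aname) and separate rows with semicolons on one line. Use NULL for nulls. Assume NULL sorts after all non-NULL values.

FULL OUTER JOIN keeps every row from both sides; unmatched rows get NULL for the other side's columns.
Matching on t1.agent_id = t2.agent_id. A NULL in a compared column never satisfies the condition.
- t1 (agent_id=7) has no partner → padded with NULL.
- t1 (agent_id=4) has no partner → padded with NULL.
- t1 (agent_id=5) has no partner → padded with NULL.
- t1 (agent_id=7) has no partner → padded with NULL.
- t1 (agent_id=1) has no partner → padded with NULL.
- t1 (agent_id=4) has no partner → padded with NULL.
- t1 (agent_id=4) has no partner → padded with NULL.
- t1 (agent_id=2) pairs with 1 row(s) of t2.
- 6 row(s) from t2 found no t1 partner → padded with NULL.

(396, NULL); (463, NULL); (507, NULL); (538, NULL); (581, Mona); (618, NULL); (757, NULL); (NULL, Carol); (NULL, Judy); (NULL, Tom); (NULL, Uma); (NULL, Vik); (NULL, Xin); (NULL, NULL)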